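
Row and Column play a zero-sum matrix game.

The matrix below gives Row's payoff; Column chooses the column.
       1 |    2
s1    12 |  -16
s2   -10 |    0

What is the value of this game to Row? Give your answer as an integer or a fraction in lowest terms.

Row minima are -16 and -10, so Row's maximin is -10; column maxima are 12 and 0, so Column's minimax is 0. These differ, so the equilibrium is in mixed strategies.
Let Row play s1 with probability p. Column is indifferent when 12p − 10(1−p) = −16p, giving p = 5/19.
Let Column play 1 with probability q. Row is indifferent when 12q − 16(1−q) = −10q, giving q = 8/19.
The value is 12·(8/19) + (-16)·(11/19) = -80/19.

-80/19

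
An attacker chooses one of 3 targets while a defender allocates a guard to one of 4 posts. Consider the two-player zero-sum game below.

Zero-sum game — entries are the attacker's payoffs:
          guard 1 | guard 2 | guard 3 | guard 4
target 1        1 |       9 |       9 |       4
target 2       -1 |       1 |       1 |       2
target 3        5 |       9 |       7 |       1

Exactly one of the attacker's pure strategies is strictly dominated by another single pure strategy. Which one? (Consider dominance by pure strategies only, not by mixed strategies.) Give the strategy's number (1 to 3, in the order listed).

2

Compare target 2 with target 1: 1 > -1, 9 > 1, 9 > 1, 4 > 2.
So target 1 strictly dominates target 2 for the attacker; target 2 is strictly dominated.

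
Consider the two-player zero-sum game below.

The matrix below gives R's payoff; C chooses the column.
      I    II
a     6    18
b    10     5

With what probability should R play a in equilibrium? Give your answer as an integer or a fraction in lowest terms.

Row minima are 6 and 5, so R's maximin is 6; column maxima are 10 and 18, so C's minimax is 10. These differ, so the equilibrium is in mixed strategies.
Let R play a with probability p. C is indifferent when 6p + 10(1−p) = 18p + 5(1−p), giving p = 5/17.

5/17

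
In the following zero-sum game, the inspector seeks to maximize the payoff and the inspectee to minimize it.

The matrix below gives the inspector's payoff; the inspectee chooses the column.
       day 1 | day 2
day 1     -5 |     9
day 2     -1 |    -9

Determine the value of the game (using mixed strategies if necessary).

Row minima are -5 and -9, so the inspector's maximin is -5; column maxima are -1 and 9, so the inspectee's minimax is -1. These differ, so the equilibrium is in mixed strategies.
Let the inspector play day 1 with probability p. The inspectee is indifferent when −5p − (1−p) = 9p − 9(1−p), giving p = 4/11.
Let the inspectee play day 1 with probability q. The inspector is indifferent when −5q + 9(1−q) = −q − 9(1−q), giving q = 9/11.
The value is -5·(9/11) + (9)·(2/11) = -27/11.

-27/11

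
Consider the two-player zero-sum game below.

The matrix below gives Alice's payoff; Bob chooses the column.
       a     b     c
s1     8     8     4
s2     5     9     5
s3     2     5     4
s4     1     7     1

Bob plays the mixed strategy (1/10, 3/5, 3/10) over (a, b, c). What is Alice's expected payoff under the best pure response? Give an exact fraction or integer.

s1: (8)·(1/10) + (8)·(3/5) + (4)·(3/10) = 34/5.
s2: (5)·(1/10) + (9)·(3/5) + (5)·(3/10) = 37/5.
s3: (2)·(1/10) + (5)·(3/5) + (4)·(3/10) = 22/5.
s4: (1)·(1/10) + (7)·(3/5) + (1)·(3/10) = 23/5.
The best pure response is s2 with expected payoff 37/5.

37/5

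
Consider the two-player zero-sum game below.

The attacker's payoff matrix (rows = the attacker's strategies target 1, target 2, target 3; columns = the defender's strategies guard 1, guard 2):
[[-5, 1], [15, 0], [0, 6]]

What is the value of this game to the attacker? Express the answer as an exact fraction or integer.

Row target 1 is strictly dominated by row target 3, so the attacker never plays it.
The remaining 2×2 game on (target 2, target 3) × (guard 1, guard 2) has no saddle point. Let the attacker play target 2 with probability p; indifference gives 15p = 6(1−p), so p = 2/7.
Similarly the defender's optimal q on guard 1 is 2/7, and the value is 15·(2/7) + (0)·(5/7) = 30/7.

30/7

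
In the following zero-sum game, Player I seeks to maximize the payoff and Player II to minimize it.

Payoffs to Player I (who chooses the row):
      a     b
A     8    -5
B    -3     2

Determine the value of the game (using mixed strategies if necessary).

1/18

Row minima are -5 and -3, so Player I's maximin is -3; column maxima are 8 and 2, so Player II's minimax is 2. These differ, so the equilibrium is in mixed strategies.
Let Player I play A with probability p. Player II is indifferent when 8p − 3(1−p) = −5p + 2(1−p), giving p = 5/18.
Let Player II play a with probability q. Player I is indifferent when 8q − 5(1−q) = −3q + 2(1−q), giving q = 7/18.
The value is 8·(7/18) + (-5)·(11/18) = 1/18.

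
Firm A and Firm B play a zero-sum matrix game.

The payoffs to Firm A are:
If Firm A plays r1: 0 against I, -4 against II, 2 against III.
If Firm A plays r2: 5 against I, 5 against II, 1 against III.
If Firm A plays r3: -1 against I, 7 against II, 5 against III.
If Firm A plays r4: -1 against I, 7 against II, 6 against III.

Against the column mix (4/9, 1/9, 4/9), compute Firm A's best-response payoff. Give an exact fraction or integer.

r1: (0)·(4/9) + (-4)·(1/9) + (2)·(4/9) = 4/9.
r2: (5)·(4/9) + (5)·(1/9) + (1)·(4/9) = 29/9.
r3: (-1)·(4/9) + (7)·(1/9) + (5)·(4/9) = 23/9.
r4: (-1)·(4/9) + (7)·(1/9) + (6)·(4/9) = 3.
The best pure response is r2 with expected payoff 29/9.

29/9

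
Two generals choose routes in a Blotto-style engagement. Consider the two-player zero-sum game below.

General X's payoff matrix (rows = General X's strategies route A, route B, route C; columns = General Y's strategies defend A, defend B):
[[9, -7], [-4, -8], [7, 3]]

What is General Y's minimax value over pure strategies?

The worst case (largest entry) in each column is defend A: 9, defend B: 3.
The best (smallest) of these is 3.

3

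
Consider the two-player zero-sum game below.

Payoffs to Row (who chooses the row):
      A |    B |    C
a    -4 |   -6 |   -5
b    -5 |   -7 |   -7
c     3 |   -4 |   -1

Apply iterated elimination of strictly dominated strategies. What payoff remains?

-4

Row a is strictly dominated by row c (3>-4, -4>-6, -1>-5); eliminate a.
Column A is strictly dominated by B for Column (-7<-5, -4<3); eliminate A.
Row b is strictly dominated by row c (-4>-7, -1>-7); eliminate b.
Column C is strictly dominated by B for Column (-4<-1); eliminate C.
Only (c, B) remains, with payoff -4.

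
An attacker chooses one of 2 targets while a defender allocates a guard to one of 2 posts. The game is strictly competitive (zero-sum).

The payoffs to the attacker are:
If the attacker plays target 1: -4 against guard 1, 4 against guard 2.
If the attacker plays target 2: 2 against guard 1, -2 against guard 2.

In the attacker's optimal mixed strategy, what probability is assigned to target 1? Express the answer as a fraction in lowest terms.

1/3

Row minima are -4 and -2, so the attacker's maximin is -2; column maxima are 2 and 4, so the defender's minimax is 2. These differ, so the equilibrium is in mixed strategies.
Let the attacker play target 1 with probability p. The defender is indifferent when −4p + 2(1−p) = 4p − 2(1−p), giving p = 1/3.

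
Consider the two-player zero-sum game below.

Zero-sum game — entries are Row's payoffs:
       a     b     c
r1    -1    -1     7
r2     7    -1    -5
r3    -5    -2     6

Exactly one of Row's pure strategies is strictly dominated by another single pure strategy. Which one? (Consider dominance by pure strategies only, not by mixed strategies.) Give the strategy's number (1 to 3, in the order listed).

3

Compare r3 with r1: -1 > -5, -1 > -2, 7 > 6.
So r1 strictly dominates r3 for Row; r3 is strictly dominated.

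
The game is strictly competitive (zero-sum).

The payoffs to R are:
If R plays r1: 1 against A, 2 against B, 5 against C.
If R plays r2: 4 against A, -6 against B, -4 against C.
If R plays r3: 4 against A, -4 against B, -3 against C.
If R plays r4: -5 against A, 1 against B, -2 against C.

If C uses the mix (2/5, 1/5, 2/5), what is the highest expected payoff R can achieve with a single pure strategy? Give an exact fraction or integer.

14/5

r1: (1)·(2/5) + (2)·(1/5) + (5)·(2/5) = 14/5.
r2: (4)·(2/5) + (-6)·(1/5) + (-4)·(2/5) = -6/5.
r3: (4)·(2/5) + (-4)·(1/5) + (-3)·(2/5) = -2/5.
r4: (-5)·(2/5) + (1)·(1/5) + (-2)·(2/5) = -13/5.
The best pure response is r1 with expected payoff 14/5.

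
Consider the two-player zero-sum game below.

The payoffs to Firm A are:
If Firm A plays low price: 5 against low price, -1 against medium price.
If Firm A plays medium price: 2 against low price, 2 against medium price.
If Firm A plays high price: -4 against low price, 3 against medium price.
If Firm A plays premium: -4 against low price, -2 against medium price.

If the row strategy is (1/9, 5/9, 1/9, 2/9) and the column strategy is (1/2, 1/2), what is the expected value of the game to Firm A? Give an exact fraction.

11/18

Against (1/2, 1/2), each row's expected payoff is low price: 2; medium price: 2; high price: -1/2; premium: -3.
Taking the (1/9, 5/9, 1/9, 2/9)-weighted average: (1/9)·(2) + (5/9)·(2) + (1/9)·(-1/2) + (2/9)·(-3) = 11/18.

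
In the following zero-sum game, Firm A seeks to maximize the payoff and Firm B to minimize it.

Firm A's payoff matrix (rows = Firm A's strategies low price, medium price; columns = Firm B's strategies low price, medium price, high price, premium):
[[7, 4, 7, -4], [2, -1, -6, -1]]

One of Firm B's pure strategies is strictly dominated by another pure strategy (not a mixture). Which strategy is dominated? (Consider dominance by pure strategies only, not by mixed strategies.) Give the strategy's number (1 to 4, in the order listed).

1

Firm B prefers columns that give Firm A less. Compare low price with medium price: 4 < 7, -1 < 2.
So medium price strictly dominates low price for Firm B; low price is strictly dominated.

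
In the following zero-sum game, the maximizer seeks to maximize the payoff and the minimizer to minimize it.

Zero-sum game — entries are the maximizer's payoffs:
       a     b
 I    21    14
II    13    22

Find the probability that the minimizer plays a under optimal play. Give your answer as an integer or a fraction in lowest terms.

Row minima are 14 and 13, so the maximizer's maximin is 14; column maxima are 21 and 22, so the minimizer's minimax is 21. These differ, so the equilibrium is in mixed strategies.
Let the minimizer play a with probability q. The maximizer is indifferent when 21q + 14(1−q) = 13q + 22(1−q), giving q = 1/2.

1/2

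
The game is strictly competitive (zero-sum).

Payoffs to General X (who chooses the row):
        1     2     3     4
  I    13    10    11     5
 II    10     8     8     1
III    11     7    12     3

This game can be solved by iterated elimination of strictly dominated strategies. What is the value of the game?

Column 3 is strictly dominated by 4 for General Y (5<11, 1<8, 3<12); eliminate 3.
Column 2 is strictly dominated by 4 for General Y (5<10, 1<8, 3<7); eliminate 2.
Row III is strictly dominated by row I (13>11, 5>3); eliminate III.
Column 1 is strictly dominated by 4 for General Y (5<13, 1<10); eliminate 1.
Row II is strictly dominated by row I (5>1); eliminate II.
Only (I, 4) remains, with payoff 5.

5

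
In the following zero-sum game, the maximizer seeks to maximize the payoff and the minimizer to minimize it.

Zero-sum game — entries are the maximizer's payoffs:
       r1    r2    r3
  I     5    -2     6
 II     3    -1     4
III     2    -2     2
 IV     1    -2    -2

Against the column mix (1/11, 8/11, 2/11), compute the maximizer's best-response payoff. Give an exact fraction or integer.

I: (5)·(1/11) + (-2)·(8/11) + (6)·(2/11) = 1/11.
II: (3)·(1/11) + (-1)·(8/11) + (4)·(2/11) = 3/11.
III: (2)·(1/11) + (-2)·(8/11) + (2)·(2/11) = -10/11.
IV: (1)·(1/11) + (-2)·(8/11) + (-2)·(2/11) = -19/11.
The best pure response is II with expected payoff 3/11.

3/11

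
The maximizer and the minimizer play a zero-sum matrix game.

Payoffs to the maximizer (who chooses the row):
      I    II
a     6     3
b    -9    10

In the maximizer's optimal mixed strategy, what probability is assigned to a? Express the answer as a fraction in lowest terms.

Row minima are 3 and -9, so the maximizer's maximin is 3; column maxima are 6 and 10, so the minimizer's minimax is 6. These differ, so the equilibrium is in mixed strategies.
Let the maximizer play a with probability p. The minimizer is indifferent when 6p − 9(1−p) = 3p + 10(1−p), giving p = 19/22.

19/22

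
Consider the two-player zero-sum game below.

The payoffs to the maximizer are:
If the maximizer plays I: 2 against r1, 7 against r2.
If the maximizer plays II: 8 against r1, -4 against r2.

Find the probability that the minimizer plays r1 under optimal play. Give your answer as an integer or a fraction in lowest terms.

11/17

Row minima are 2 and -4, so the maximizer's maximin is 2; column maxima are 8 and 7, so the minimizer's minimax is 7. These differ, so the equilibrium is in mixed strategies.
Let the minimizer play r1 with probability q. The maximizer is indifferent when 2q + 7(1−q) = 8q − 4(1−q), giving q = 11/17.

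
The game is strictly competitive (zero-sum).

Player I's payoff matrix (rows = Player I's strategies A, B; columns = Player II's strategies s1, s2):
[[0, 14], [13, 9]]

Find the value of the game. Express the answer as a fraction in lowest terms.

Row minima are 0 and 9, so Player I's maximin is 9; column maxima are 13 and 14, so Player II's minimax is 13. These differ, so the equilibrium is in mixed strategies.
Let Player I play A with probability p. Player II is indifferent when 13(1−p) = 14p + 9(1−p), giving p = 2/9.
Let Player II play s1 with probability q. Player I is indifferent when 14(1−q) = 13q + 9(1−q), giving q = 5/18.
The value is 0·(5/18) + (14)·(13/18) = 91/9.

91/9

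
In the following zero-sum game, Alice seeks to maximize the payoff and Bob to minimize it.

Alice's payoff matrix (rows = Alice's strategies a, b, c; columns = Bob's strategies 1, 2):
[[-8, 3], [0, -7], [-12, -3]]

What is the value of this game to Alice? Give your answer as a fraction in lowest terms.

Row c is strictly dominated by row a, so Alice never plays it.
The remaining 2×2 game on (a, b) × (1, 2) has no saddle point. Let Alice play a with probability p; indifference gives −8p = 3p − 7(1−p), so p = 7/18.
Similarly Bob's optimal q on 1 is 5/9, and the value is -8·(5/9) + (3)·(4/9) = -28/9.

-28/9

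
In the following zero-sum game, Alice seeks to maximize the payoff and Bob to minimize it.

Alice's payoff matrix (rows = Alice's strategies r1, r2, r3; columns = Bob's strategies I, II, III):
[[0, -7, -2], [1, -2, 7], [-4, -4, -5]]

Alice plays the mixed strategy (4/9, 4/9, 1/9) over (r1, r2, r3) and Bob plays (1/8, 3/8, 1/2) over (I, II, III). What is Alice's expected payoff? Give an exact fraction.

-5/6

Against (1/8, 3/8, 1/2), each row's expected payoff is r1: -29/8; r2: 23/8; r3: -9/2.
Taking the (4/9, 4/9, 1/9)-weighted average: (4/9)·(-29/8) + (4/9)·(23/8) + (1/9)·(-9/2) = -5/6.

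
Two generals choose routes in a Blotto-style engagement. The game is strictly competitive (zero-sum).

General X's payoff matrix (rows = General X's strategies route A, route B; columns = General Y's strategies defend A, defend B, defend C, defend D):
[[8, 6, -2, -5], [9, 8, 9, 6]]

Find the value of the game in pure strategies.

6

Row minima: -5, 6 → General X's maximin is 6.
Column maxima: 9, 8, 9, 6 → General Y's minimax is 6.
They coincide at (route B, defend D), so the value is 6.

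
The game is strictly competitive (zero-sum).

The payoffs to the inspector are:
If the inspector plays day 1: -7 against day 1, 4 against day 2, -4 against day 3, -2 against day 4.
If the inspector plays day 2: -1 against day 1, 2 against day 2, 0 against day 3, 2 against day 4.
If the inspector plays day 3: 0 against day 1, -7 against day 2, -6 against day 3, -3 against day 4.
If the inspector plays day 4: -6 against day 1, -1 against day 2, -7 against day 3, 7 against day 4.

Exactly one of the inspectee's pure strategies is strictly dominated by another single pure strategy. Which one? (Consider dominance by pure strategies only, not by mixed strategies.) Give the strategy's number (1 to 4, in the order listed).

4

The inspectee prefers columns that give the inspector less. Compare day 4 with day 3: -4 < -2, 0 < 2, -6 < -3, -7 < 7.
So day 3 strictly dominates day 4 for the inspectee; day 4 is strictly dominated.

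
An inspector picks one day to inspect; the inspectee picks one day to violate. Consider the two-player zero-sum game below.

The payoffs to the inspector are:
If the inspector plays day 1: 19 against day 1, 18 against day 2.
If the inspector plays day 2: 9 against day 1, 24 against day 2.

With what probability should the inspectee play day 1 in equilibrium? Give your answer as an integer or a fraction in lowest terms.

Row minima are 18 and 9, so the inspector's maximin is 18; column maxima are 19 and 24, so the inspectee's minimax is 19. These differ, so the equilibrium is in mixed strategies.
Let the inspectee play day 1 with probability q. The inspector is indifferent when 19q + 18(1−q) = 9q + 24(1−q), giving q = 3/8.

3/8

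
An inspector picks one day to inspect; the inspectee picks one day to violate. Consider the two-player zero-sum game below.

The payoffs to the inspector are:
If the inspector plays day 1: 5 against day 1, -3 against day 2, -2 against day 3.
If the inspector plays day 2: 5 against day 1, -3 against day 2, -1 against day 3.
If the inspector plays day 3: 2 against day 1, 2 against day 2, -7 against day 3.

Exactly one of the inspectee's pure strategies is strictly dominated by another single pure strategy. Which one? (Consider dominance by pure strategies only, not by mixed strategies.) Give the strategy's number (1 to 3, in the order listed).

The inspectee prefers columns that give the inspector less. Compare day 1 with day 3: -2 < 5, -1 < 5, -7 < 2.
So day 3 strictly dominates day 1 for the inspectee; day 1 is strictly dominated.

1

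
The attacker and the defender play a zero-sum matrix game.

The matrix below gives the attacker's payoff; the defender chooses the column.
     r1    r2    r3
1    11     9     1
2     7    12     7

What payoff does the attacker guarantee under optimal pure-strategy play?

Row minima: 1, 7 → the attacker's maximin is 7.
Column maxima: 11, 12, 7 → the defender's minimax is 7.
They coincide at (2, r3), so the value is 7.

7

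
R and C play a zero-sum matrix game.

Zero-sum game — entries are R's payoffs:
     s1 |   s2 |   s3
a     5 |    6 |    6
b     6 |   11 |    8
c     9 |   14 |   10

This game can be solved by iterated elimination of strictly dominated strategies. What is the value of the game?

9

Row b is strictly dominated by row c (9>6, 14>11, 10>8); eliminate b.
Column s2 is strictly dominated by s1 for C (5<6, 9<14); eliminate s2.
Column s3 is strictly dominated by s1 for C (5<6, 9<10); eliminate s3.
Row a is strictly dominated by row c (9>5); eliminate a.
Only (c, s1) remains, with payoff 9.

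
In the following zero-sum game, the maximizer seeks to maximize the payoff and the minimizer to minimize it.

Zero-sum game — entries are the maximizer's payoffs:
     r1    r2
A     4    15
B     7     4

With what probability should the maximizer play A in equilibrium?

Row minima are 4 and 4, so the maximizer's maximin is 4; column maxima are 7 and 15, so the minimizer's minimax is 7. These differ, so the equilibrium is in mixed strategies.
Let the maximizer play A with probability p. The minimizer is indifferent when 4p + 7(1−p) = 15p + 4(1−p), giving p = 3/14.

3/14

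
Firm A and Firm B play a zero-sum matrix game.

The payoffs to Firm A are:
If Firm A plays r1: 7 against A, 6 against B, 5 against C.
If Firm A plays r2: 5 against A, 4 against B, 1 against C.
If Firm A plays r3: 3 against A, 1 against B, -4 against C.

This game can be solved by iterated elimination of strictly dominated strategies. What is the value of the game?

Row r2 is strictly dominated by row r1 (7>5, 6>4, 5>1); eliminate r2.
Row r3 is strictly dominated by row r1 (7>3, 6>1, 5>-4); eliminate r3.
Column A is strictly dominated by B for Firm B (6<7); eliminate A.
Column B is strictly dominated by C for Firm B (5<6); eliminate B.
Only (r1, C) remains, with payoff 5.

5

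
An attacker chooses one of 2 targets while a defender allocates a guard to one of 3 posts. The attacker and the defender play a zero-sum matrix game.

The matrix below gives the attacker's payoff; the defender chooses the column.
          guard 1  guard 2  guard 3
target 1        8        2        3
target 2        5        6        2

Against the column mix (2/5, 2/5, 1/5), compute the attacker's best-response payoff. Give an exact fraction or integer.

24/5

target 1: (8)·(2/5) + (2)·(2/5) + (3)·(1/5) = 23/5.
target 2: (5)·(2/5) + (6)·(2/5) + (2)·(1/5) = 24/5.
The best pure response is target 2 with expected payoff 24/5.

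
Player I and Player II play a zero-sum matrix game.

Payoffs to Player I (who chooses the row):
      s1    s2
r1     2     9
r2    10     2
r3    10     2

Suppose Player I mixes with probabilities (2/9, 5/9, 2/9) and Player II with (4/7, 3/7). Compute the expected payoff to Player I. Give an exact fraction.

Against (4/7, 3/7), each row's expected payoff is r1: 5; r2: 46/7; r3: 46/7.
Taking the (2/9, 5/9, 2/9)-weighted average: (2/9)·(5) + (5/9)·(46/7) + (2/9)·(46/7) = 56/9.

56/9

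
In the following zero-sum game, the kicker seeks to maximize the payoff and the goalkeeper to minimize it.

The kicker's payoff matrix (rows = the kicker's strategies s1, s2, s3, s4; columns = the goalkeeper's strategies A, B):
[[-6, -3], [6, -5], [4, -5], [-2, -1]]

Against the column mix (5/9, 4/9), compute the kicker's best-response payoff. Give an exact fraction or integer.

10/9

s1: (-6)·(5/9) + (-3)·(4/9) = -14/3.
s2: (6)·(5/9) + (-5)·(4/9) = 10/9.
s3: (4)·(5/9) + (-5)·(4/9) = 0.
s4: (-2)·(5/9) + (-1)·(4/9) = -14/9.
The best pure response is s2 with expected payoff 10/9.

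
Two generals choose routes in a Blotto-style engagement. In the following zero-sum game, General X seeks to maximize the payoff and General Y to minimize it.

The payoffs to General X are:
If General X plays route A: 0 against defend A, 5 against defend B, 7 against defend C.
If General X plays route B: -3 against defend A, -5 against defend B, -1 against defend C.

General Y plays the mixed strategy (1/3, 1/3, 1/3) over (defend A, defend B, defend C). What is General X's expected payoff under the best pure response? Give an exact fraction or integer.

route A: (0)·(1/3) + (5)·(1/3) + (7)·(1/3) = 4.
route B: (-3)·(1/3) + (-5)·(1/3) + (-1)·(1/3) = -3.
The best pure response is route A with expected payoff 4.

4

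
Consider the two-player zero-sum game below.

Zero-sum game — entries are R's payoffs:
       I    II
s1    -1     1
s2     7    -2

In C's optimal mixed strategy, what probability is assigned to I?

Row minima are -1 and -2, so R's maximin is -1; column maxima are 7 and 1, so C's minimax is 1. These differ, so the equilibrium is in mixed strategies.
Let C play I with probability q. R is indifferent when −q + (1−q) = 7q − 2(1−q), giving q = 3/11.

3/11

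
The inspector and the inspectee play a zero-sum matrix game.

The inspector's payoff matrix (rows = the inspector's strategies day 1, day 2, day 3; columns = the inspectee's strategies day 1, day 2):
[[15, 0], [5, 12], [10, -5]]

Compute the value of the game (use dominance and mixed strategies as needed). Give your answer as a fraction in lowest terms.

Row day 3 is strictly dominated by row day 1, so the inspector never plays it.
The remaining 2×2 game on (day 1, day 2) × (day 1, day 2) has no saddle point. Let the inspector play day 1 with probability p; indifference gives 15p + 5(1−p) = 12(1−p), so p = 7/22.
Similarly the inspectee's optimal q on day 1 is 6/11, and the value is 15·(6/11) + (0)·(5/11) = 90/11.

90/11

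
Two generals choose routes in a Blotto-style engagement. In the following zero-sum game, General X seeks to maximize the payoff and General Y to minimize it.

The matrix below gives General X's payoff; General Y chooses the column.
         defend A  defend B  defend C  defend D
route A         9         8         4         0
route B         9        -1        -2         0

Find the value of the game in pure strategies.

0

Row minima: 0, -2 → General X's maximin is 0.
Column maxima: 9, 8, 4, 0 → General Y's minimax is 0.
They coincide at (route A, defend D), so the value is 0.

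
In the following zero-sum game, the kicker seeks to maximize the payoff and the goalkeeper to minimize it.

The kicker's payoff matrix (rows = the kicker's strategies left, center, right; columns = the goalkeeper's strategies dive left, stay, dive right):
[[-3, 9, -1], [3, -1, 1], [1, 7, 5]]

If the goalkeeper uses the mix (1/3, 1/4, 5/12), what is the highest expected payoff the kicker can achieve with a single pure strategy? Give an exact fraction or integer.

left: (-3)·(1/3) + (9)·(1/4) + (-1)·(5/12) = 5/6.
center: (3)·(1/3) + (-1)·(1/4) + (1)·(5/12) = 7/6.
right: (1)·(1/3) + (7)·(1/4) + (5)·(5/12) = 25/6.
The best pure response is right with expected payoff 25/6.

25/6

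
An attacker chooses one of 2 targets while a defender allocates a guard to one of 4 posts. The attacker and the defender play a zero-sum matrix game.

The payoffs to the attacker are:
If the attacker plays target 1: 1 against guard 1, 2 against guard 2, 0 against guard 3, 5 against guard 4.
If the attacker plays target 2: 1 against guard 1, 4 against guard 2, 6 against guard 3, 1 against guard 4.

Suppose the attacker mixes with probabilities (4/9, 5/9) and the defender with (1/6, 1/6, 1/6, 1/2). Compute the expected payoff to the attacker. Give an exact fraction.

71/27

Against (1/6, 1/6, 1/6, 1/2), each row's expected payoff is target 1: 3; target 2: 7/3.
Taking the (4/9, 5/9)-weighted average: (4/9)·(3) + (5/9)·(7/3) = 71/27.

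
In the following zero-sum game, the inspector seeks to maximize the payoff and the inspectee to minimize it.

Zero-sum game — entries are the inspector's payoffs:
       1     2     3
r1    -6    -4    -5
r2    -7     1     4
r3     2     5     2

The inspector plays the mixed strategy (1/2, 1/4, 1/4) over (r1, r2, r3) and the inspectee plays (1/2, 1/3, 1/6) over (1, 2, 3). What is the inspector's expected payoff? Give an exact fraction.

Against (1/2, 1/3, 1/6), each row's expected payoff is r1: -31/6; r2: -5/2; r3: 3.
Taking the (1/2, 1/4, 1/4)-weighted average: (1/2)·(-31/6) + (1/4)·(-5/2) + (1/4)·(3) = -59/24.

-59/24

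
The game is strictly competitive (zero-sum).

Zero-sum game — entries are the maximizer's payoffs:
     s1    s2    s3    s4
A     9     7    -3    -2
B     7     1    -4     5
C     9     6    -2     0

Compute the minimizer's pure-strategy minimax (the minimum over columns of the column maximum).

-2

The worst case (largest entry) in each column is s1: 9, s2: 7, s3: -2, s4: 5.
The best (smallest) of these is -2.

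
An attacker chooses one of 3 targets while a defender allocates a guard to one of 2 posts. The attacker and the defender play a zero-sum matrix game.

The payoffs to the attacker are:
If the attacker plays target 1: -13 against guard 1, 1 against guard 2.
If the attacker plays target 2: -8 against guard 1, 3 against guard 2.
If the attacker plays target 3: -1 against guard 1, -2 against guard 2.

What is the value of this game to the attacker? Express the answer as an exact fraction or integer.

Row target 1 is strictly dominated by row target 2, so the attacker never plays it.
The remaining 2×2 game on (target 2, target 3) × (guard 1, guard 2) has no saddle point. Let the attacker play target 2 with probability p; indifference gives −8p − (1−p) = 3p − 2(1−p), so p = 1/12.
Similarly the defender's optimal q on guard 1 is 5/12, and the value is -8·(5/12) + (3)·(7/12) = -19/12.

-19/12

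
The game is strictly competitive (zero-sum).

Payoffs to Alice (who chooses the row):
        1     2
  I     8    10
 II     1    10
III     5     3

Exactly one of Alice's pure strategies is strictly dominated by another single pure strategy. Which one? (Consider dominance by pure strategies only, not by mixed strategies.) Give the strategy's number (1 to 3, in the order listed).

Compare III with I: 8 > 5, 10 > 3.
So I strictly dominates III for Alice; III is strictly dominated.

3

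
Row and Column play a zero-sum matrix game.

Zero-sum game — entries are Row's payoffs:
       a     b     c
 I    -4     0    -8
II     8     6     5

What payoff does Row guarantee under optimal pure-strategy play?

Row minima: -8, 5 → Row's maximin is 5.
Column maxima: 8, 6, 5 → Column's minimax is 5.
They coincide at (II, c), so the value is 5.

5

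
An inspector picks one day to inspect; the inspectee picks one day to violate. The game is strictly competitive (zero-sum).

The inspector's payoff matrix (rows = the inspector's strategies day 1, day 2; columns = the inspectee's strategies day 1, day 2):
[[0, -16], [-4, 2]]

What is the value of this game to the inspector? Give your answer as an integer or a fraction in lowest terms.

-32/11

Row minima are -16 and -4, so the inspector's maximin is -4; column maxima are 0 and 2, so the inspectee's minimax is 0. These differ, so the equilibrium is in mixed strategies.
Let the inspector play day 1 with probability p. The inspectee is indifferent when −4(1−p) = −16p + 2(1−p), giving p = 3/11.
Let the inspectee play day 1 with probability q. The inspector is indifferent when −16(1−q) = −4q + 2(1−q), giving q = 9/11.
The value is 0·(9/11) + (-16)·(2/11) = -32/11.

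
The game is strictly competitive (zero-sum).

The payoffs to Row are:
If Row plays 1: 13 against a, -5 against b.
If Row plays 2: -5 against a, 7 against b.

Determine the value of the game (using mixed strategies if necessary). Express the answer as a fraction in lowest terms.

11/5

Row minima are -5 and -5, so Row's maximin is -5; column maxima are 13 and 7, so Column's minimax is 7. These differ, so the equilibrium is in mixed strategies.
Let Row play 1 with probability p. Column is indifferent when 13p − 5(1−p) = −5p + 7(1−p), giving p = 2/5.
Let Column play a with probability q. Row is indifferent when 13q − 5(1−q) = −5q + 7(1−q), giving q = 2/5.
The value is 13·(2/5) + (-5)·(3/5) = 11/5.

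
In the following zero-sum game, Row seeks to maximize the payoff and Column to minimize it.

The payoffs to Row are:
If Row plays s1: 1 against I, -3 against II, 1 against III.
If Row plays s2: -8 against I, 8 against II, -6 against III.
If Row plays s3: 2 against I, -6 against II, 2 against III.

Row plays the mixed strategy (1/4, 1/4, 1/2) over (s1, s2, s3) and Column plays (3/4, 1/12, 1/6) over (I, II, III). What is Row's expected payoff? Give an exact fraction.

-3/4

Against (3/4, 1/12, 1/6), each row's expected payoff is s1: 2/3; s2: -19/3; s3: 4/3.
Taking the (1/4, 1/4, 1/2)-weighted average: (1/4)·(2/3) + (1/4)·(-19/3) + (1/2)·(4/3) = -3/4.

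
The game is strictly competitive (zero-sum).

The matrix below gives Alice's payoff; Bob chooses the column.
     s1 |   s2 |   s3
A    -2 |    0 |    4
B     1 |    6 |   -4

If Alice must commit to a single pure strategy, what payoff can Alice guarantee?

The worst-case payoff for each row is A: -2, B: -4.
The best of these is -2.

-2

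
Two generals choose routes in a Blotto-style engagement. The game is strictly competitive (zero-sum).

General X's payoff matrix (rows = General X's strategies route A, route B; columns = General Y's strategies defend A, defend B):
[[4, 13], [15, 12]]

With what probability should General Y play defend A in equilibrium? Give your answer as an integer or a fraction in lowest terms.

1/12

Row minima are 4 and 12, so General X's maximin is 12; column maxima are 15 and 13, so General Y's minimax is 13. These differ, so the equilibrium is in mixed strategies.
Let General Y play defend A with probability q. General X is indifferent when 4q + 13(1−q) = 15q + 12(1−q), giving q = 1/12.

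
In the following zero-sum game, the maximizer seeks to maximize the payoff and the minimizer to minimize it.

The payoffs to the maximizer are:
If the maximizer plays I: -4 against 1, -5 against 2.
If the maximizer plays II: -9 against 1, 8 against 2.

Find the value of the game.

-77/18

Row minima are -5 and -9, so the maximizer's maximin is -5; column maxima are -4 and 8, so the minimizer's minimax is -4. These differ, so the equilibrium is in mixed strategies.
Let the maximizer play I with probability p. The minimizer is indifferent when −4p − 9(1−p) = −5p + 8(1−p), giving p = 17/18.
Let the minimizer play 1 with probability q. The maximizer is indifferent when −4q − 5(1−q) = −9q + 8(1−q), giving q = 13/18.
The value is -4·(13/18) + (-5)·(5/18) = -77/18.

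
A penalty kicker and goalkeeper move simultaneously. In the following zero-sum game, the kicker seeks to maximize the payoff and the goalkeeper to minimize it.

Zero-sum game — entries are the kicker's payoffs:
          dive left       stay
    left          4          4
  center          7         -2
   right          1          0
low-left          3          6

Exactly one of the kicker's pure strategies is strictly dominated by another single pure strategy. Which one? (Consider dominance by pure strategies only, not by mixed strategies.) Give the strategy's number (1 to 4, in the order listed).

Compare right with left: 4 > 1, 4 > 0.
So left strictly dominates right for the kicker; right is strictly dominated.

3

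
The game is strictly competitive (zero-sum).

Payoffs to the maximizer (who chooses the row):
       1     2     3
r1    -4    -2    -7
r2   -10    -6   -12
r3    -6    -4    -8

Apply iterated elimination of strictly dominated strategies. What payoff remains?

Row r2 is strictly dominated by row r1 (-4>-10, -2>-6, -7>-12); eliminate r2.
Row r3 is strictly dominated by row r1 (-4>-6, -2>-4, -7>-8); eliminate r3.
Column 2 is strictly dominated by 1 for the minimizer (-4<-2); eliminate 2.
Column 1 is strictly dominated by 3 for the minimizer (-7<-4); eliminate 1.
Only (r1, 3) remains, with payoff -7.

-7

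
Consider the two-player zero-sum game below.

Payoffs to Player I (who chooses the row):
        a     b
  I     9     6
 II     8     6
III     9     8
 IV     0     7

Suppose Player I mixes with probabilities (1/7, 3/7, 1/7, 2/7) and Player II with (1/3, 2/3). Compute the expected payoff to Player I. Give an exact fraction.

134/21

Against (1/3, 2/3), each row's expected payoff is I: 7; II: 20/3; III: 25/3; IV: 14/3.
Taking the (1/7, 3/7, 1/7, 2/7)-weighted average: (1/7)·(7) + (3/7)·(20/3) + (1/7)·(25/3) + (2/7)·(14/3) = 134/21.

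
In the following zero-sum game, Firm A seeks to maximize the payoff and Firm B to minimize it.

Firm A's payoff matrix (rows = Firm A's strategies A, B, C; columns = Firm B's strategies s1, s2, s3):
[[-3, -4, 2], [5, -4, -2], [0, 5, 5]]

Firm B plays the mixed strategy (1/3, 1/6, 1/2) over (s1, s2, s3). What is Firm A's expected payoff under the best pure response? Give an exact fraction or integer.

10/3

A: (-3)·(1/3) + (-4)·(1/6) + (2)·(1/2) = -2/3.
B: (5)·(1/3) + (-4)·(1/6) + (-2)·(1/2) = 0.
C: (0)·(1/3) + (5)·(1/6) + (5)·(1/2) = 10/3.
The best pure response is C with expected payoff 10/3.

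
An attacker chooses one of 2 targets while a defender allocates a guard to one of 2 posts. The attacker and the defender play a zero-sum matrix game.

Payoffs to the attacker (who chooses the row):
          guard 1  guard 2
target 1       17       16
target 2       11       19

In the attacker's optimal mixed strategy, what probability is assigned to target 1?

Row minima are 16 and 11, so the attacker's maximin is 16; column maxima are 17 and 19, so the defender's minimax is 17. These differ, so the equilibrium is in mixed strategies.
Let the attacker play target 1 with probability p. The defender is indifferent when 17p + 11(1−p) = 16p + 19(1−p), giving p = 8/9.

8/9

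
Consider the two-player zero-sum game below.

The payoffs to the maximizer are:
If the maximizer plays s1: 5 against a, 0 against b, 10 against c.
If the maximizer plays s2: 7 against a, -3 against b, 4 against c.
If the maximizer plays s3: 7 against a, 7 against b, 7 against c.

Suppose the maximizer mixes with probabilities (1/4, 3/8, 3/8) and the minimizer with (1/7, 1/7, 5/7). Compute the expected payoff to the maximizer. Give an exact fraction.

47/8

Against (1/7, 1/7, 5/7), each row's expected payoff is s1: 55/7; s2: 24/7; s3: 7.
Taking the (1/4, 3/8, 3/8)-weighted average: (1/4)·(55/7) + (3/8)·(24/7) + (3/8)·(7) = 47/8.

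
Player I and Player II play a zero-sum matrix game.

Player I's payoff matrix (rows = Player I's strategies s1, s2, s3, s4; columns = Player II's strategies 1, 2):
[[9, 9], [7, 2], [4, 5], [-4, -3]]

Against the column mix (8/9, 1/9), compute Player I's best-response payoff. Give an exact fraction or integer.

s1: (9)·(8/9) + (9)·(1/9) = 9.
s2: (7)·(8/9) + (2)·(1/9) = 58/9.
s3: (4)·(8/9) + (5)·(1/9) = 37/9.
s4: (-4)·(8/9) + (-3)·(1/9) = -35/9.
The best pure response is s1 with expected payoff 9.

9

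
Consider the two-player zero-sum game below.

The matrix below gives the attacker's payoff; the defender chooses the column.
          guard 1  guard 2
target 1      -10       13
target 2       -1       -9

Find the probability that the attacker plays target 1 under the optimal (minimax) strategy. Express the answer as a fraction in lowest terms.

Row minima are -10 and -9, so the attacker's maximin is -9; column maxima are -1 and 13, so the defender's minimax is -1. These differ, so the equilibrium is in mixed strategies.
Let the attacker play target 1 with probability p. The defender is indifferent when −10p − (1−p) = 13p − 9(1−p), giving p = 8/31.

8/31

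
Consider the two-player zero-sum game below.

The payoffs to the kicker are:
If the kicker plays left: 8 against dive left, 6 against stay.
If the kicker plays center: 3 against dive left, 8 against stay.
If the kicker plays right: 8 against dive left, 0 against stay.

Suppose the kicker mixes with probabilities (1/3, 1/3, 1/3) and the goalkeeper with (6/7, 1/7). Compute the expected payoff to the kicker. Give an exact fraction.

128/21

Against (6/7, 1/7), each row's expected payoff is left: 54/7; center: 26/7; right: 48/7.
Taking the (1/3, 1/3, 1/3)-weighted average: (1/3)·(54/7) + (1/3)·(26/7) + (1/3)·(48/7) = 128/21.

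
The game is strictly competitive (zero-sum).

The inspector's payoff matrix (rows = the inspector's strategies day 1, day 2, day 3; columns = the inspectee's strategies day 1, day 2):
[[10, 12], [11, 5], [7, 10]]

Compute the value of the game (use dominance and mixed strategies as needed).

Row day 3 is strictly dominated by row day 1, so the inspector never plays it.
The remaining 2×2 game on (day 1, day 2) × (day 1, day 2) has no saddle point. Let the inspector play day 1 with probability p; indifference gives 10p + 11(1−p) = 12p + 5(1−p), so p = 3/4.
Similarly the inspectee's optimal q on day 1 is 7/8, and the value is 10·(7/8) + (12)·(1/8) = 41/4.

41/4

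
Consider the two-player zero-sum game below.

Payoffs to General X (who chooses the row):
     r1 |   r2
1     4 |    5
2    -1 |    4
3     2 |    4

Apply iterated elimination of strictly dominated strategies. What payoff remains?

Row 2 is strictly dominated by row 1 (4>-1, 5>4); eliminate 2.
Column r2 is strictly dominated by r1 for General Y (4<5, 2<4); eliminate r2.
Row 3 is strictly dominated by row 1 (4>2); eliminate 3.
Only (1, r1) remains, with payoff 4.

4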